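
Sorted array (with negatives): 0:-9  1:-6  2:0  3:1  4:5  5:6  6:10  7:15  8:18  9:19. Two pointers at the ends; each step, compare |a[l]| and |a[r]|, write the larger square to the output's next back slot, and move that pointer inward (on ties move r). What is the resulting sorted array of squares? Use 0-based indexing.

[0, 1, 25, 36, 36, 81, 100, 225, 324, 361]

l=0 r=9: |-9|<=|19| out[9]=361, r--
l=0 r=8: |-9|<=|18| out[8]=324, r--
l=0 r=7: |-9|<=|15| out[7]=225, r--
l=0 r=6: |-9|<=|10| out[6]=100, r--
l=0 r=5: |-9|>|6| out[5]=81, l++
l=1 r=5: |-6|<=|6| out[4]=36, r--
l=1 r=4: |-6|>|5| out[3]=36, l++
l=2 r=4: |0|<=|5| out[2]=25, r--
l=2 r=3: |0|<=|1| out[1]=1, r--
l=2 r=2: |0|<=|0| out[0]=0, r--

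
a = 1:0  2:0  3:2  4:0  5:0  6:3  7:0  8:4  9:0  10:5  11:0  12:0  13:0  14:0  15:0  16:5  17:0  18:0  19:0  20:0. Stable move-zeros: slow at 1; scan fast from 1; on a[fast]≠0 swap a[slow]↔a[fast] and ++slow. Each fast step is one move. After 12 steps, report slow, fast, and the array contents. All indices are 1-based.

slow=1 fast=1: a[fast]=0, fast++
slow=1 fast=2: a[fast]=0, fast++
slow=1 fast=3: a[fast]=2≠0 swap→a[1]=2, slow++,fast++
slow=2 fast=4: a[fast]=0, fast++
slow=2 fast=5: a[fast]=0, fast++
slow=2 fast=6: a[fast]=3≠0 swap→a[2]=3, slow++,fast++
slow=3 fast=7: a[fast]=0, fast++
slow=3 fast=8: a[fast]=4≠0 swap→a[3]=4, slow++,fast++
slow=4 fast=9: a[fast]=0, fast++
slow=4 fast=10: a[fast]=5≠0 swap→a[4]=5, slow++,fast++
slow=5 fast=11: a[fast]=0, fast++
slow=5 fast=12: a[fast]=0, fast++

slow=5, fast=13, a=[2, 3, 4, 5, 0, 0, 0, 0, 0, 0, 0, 0, 0, 0, 0, 5, 0, 0, 0, 0]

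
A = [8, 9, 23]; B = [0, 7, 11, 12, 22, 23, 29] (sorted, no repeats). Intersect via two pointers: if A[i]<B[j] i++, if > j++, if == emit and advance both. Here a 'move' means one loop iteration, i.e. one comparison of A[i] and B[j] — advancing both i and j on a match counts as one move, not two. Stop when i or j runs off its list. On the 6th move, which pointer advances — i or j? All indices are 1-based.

j

i=1 j=1: 8>0, j++
i=1 j=2: 8>7, j++
i=1 j=3: 8<11, i++
i=2 j=3: 9<11, i++
i=3 j=3: 23>11, j++
i=3 j=4: 23>12, j++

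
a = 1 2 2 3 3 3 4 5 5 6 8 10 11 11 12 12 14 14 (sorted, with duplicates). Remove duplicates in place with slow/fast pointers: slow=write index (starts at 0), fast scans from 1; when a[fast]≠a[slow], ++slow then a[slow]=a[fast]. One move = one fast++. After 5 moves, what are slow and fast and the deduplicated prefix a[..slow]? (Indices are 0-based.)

slow=2, fast=6, prefix=[1, 2, 3]

(s=0,f=1) a[fast]=2≠a[slow]=1 write a[1]=2 → slow++,fast++
(s=1,f=2) a[fast]=2=a[slow] dup → fast++
(s=1,f=3) a[fast]=3≠a[slow]=2 write a[2]=3 → slow++,fast++
(s=2,f=4) a[fast]=3=a[slow] dup → fast++
(s=2,f=5) a[fast]=3=a[slow] dup → fast++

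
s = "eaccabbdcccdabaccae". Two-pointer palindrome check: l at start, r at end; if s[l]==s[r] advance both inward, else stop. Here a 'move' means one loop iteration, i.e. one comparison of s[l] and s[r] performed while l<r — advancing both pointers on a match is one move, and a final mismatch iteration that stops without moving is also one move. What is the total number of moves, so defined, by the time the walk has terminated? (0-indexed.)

7 moves

l=0 r=18: 'e'=='e', l++,r--
l=1 r=17: 'a'=='a', l++,r--
l=2 r=16: 'c'=='c', l++,r--
l=3 r=15: 'c'=='c', l++,r--
l=4 r=14: 'a'=='a', l++,r--
l=5 r=13: 'b'=='b', l++,r--
l=6 r=12: 'b'!='a', stop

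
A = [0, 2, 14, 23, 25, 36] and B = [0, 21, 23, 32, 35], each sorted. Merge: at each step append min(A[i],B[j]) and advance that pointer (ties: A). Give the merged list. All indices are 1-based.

i=1 j=1: A[i]=0<=B[j]=0 take 0, i++
i=2 j=1: A[i]=2>B[j]=0 take 0, j++
i=2 j=2: A[i]=2<=B[j]=21 take 2, i++
i=3 j=2: A[i]=14<=B[j]=21 take 14, i++
i=4 j=2: A[i]=23>B[j]=21 take 21, j++
i=4 j=3: A[i]=23<=B[j]=23 take 23, i++
i=5 j=3: A[i]=25>B[j]=23 take 23, j++
i=5 j=4: A[i]=25<=B[j]=32 take 25, i++
i=6 j=4: A[i]=36>B[j]=32 take 32, j++
i=6 j=5: A[i]=36>B[j]=35 take 35, j++
i=6 j=6: B done, take A[i]=36, i++

[0, 0, 2, 14, 21, 23, 23, 25, 32, 35, 36]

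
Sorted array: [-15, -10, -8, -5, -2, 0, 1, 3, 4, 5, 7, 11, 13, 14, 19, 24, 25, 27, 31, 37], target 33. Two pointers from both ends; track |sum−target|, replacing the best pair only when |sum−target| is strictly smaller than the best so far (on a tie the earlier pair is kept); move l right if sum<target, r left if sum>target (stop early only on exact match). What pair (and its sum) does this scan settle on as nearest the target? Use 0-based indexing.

pair (14, 19) with sum 33 (|Δ|=0)

[0,19] -15+37=22 d=11 * → l++
[1,19] -10+37=27 d=6 * → l++
[2,19] -8+37=29 d=4 * → l++
[3,19] -5+37=32 d=1 * → l++
[4,19] -2+37=35 d=2 → r--
[4,18] -2+31=29 d=4 → l++
[5,18] 0+31=31 d=2 → l++
[6,18] 1+31=32 d=1 → l++
[7,18] 3+31=34 d=1 → r--
[7,17] 3+27=30 d=3 → l++
[8,17] 4+27=31 d=2 → l++
[9,17] 5+27=32 d=1 → l++
[10,17] 7+27=34 d=1 → r--
[10,16] 7+25=32 d=1 → l++
[11,16] 11+25=36 d=3 → r--
[11,15] 11+24=35 d=2 → r--
[11,14] 11+19=30 d=3 → l++
[12,14] 13+19=32 d=1 → l++
[13,14] 14+19=33 d=0 * → stop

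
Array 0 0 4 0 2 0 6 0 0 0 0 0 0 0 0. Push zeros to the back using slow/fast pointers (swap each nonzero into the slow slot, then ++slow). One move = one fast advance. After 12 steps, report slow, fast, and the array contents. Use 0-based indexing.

slow=3, fast=12, a=[4, 2, 6, 0, 0, 0, 0, 0, 0, 0, 0, 0, 0, 0, 0]

(s=0,f=0) a[fast]=0 → fast++
(s=0,f=1) a[fast]=0 → fast++
(s=0,f=2) a[fast]=4≠0 swap→a[0]=4 → slow++,fast++
(s=1,f=3) a[fast]=0 → fast++
(s=1,f=4) a[fast]=2≠0 swap→a[1]=2 → slow++,fast++
(s=2,f=5) a[fast]=0 → fast++
(s=2,f=6) a[fast]=6≠0 swap→a[2]=6 → slow++,fast++
(s=3,f=7) a[fast]=0 → fast++
(s=3,f=8) a[fast]=0 → fast++
(s=3,f=9) a[fast]=0 → fast++
(s=3,f=10) a[fast]=0 → fast++
(s=3,f=11) a[fast]=0 → fast++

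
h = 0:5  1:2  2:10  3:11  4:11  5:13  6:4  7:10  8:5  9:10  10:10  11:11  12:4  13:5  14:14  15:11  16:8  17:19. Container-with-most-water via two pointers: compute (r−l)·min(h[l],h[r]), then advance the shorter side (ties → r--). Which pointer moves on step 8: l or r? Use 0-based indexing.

l

l=0 r=17: min(5,19)*17=85 best=85 *, l++
l=1 r=17: min(2,19)*16=32 best=85, l++
l=2 r=17: min(10,19)*15=150 best=150 *, l++
l=3 r=17: min(11,19)*14=154 best=154 *, l++
l=4 r=17: min(11,19)*13=143 best=154, l++
l=5 r=17: min(13,19)*12=156 best=156 *, l++
l=6 r=17: min(4,19)*11=44 best=156, l++
l=7 r=17: min(10,19)*10=100 best=156, l++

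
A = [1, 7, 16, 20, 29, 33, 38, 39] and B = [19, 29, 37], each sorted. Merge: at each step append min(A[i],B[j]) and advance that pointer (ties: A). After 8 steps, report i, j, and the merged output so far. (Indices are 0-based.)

i=6, j=2, merged so far=[1, 7, 16, 19, 20, 29, 29, 33]

[i=0,j=0] A[i]=1<=B[j]=19 take 1 → i++
[i=1,j=0] A[i]=7<=B[j]=19 take 7 → i++
[i=2,j=0] A[i]=16<=B[j]=19 take 16 → i++
[i=3,j=0] A[i]=20>B[j]=19 take 19 → j++
[i=3,j=1] A[i]=20<=B[j]=29 take 20 → i++
[i=4,j=1] A[i]=29<=B[j]=29 take 29 → i++
[i=5,j=1] A[i]=33>B[j]=29 take 29 → j++
[i=5,j=2] A[i]=33<=B[j]=37 take 33 → i++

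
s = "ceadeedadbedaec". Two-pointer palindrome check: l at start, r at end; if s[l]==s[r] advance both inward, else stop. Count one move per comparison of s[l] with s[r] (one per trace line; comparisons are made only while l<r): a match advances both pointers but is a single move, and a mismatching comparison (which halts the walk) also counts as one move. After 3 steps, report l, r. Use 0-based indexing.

[0,14] 'c'=='c' → l++,r--
[1,13] 'e'=='e' → l++,r--
[2,12] 'a'=='a' → l++,r--

l=3, r=11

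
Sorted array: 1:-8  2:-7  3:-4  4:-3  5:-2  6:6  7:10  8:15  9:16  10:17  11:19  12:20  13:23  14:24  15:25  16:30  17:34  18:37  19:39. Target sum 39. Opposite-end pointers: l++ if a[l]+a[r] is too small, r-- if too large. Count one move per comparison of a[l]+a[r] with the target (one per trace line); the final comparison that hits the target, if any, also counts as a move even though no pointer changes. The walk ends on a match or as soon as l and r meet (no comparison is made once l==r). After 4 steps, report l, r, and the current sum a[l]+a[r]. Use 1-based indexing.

l=5, r=19, sum=37

l=1 r=19: -8+39=31 <39, l++
l=2 r=19: -7+39=32 <39, l++
l=3 r=19: -4+39=35 <39, l++
l=4 r=19: -3+39=36 <39, l++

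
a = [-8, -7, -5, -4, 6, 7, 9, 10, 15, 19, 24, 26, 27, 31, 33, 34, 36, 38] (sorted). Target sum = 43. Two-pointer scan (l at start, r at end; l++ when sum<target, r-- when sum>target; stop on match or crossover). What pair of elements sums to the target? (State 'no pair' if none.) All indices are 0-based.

(7, 36)

[0,17] -8+38=30 <43 → l++
[1,17] -7+38=31 <43 → l++
[2,17] -5+38=33 <43 → l++
[3,17] -4+38=34 <43 → l++
[4,17] 6+38=44 >43 → r--
[4,16] 6+36=42 <43 → l++
[5,16] 7+36=43 → found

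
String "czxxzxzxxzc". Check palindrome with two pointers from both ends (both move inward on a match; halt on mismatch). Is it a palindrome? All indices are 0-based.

l=0 r=10: 'c'=='c', l++,r--
l=1 r=9: 'z'=='z', l++,r--
l=2 r=8: 'x'=='x', l++,r--
l=3 r=7: 'x'=='x', l++,r--
l=4 r=6: 'z'=='z', l++,r--

palindrome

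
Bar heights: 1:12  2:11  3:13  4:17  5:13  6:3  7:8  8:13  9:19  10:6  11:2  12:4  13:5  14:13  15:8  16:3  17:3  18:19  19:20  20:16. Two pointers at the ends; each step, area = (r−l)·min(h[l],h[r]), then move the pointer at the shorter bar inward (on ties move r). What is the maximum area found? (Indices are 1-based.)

[1,20] min(12,16)*19=228 best=228 * → l++
[2,20] min(11,16)*18=198 best=228 → l++
[3,20] min(13,16)*17=221 best=228 → l++
[4,20] min(17,16)*16=256 best=256 * → r--
[4,19] min(17,20)*15=255 best=256 → l++
[5,19] min(13,20)*14=182 best=256 → l++
[6,19] min(3,20)*13=39 best=256 → l++
[7,19] min(8,20)*12=96 best=256 → l++
[8,19] min(13,20)*11=143 best=256 → l++
[9,19] min(19,20)*10=190 best=256 → l++
[10,19] min(6,20)*9=54 best=256 → l++
[11,19] min(2,20)*8=16 best=256 → l++
[12,19] min(4,20)*7=28 best=256 → l++
[13,19] min(5,20)*6=30 best=256 → l++
[14,19] min(13,20)*5=65 best=256 → l++
[15,19] min(8,20)*4=32 best=256 → l++
[16,19] min(3,20)*3=9 best=256 → l++
[17,19] min(3,20)*2=6 best=256 → l++
[18,19] min(19,20)*1=19 best=256 → l++

max area = 256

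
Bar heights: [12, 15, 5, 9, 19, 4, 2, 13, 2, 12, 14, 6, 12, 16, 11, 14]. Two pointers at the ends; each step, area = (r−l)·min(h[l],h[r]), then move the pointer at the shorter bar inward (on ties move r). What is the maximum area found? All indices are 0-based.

l=0 r=15: min(12,14)*15=180 best=180 *, l++
l=1 r=15: min(15,14)*14=196 best=196 *, r--
l=1 r=14: min(15,11)*13=143 best=196, r--
l=1 r=13: min(15,16)*12=180 best=196, l++
l=2 r=13: min(5,16)*11=55 best=196, l++
l=3 r=13: min(9,16)*10=90 best=196, l++
l=4 r=13: min(19,16)*9=144 best=196, r--
l=4 r=12: min(19,12)*8=96 best=196, r--
l=4 r=11: min(19,6)*7=42 best=196, r--
l=4 r=10: min(19,14)*6=84 best=196, r--
l=4 r=9: min(19,12)*5=60 best=196, r--
l=4 r=8: min(19,2)*4=8 best=196, r--
l=4 r=7: min(19,13)*3=39 best=196, r--
l=4 r=6: min(19,2)*2=4 best=196, r--
l=4 r=5: min(19,4)*1=4 best=196, r--

max area = 196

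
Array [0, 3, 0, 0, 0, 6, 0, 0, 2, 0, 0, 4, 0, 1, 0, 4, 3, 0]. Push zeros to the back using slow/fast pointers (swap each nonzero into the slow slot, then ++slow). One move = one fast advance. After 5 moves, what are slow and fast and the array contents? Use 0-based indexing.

slow=1, fast=5, a=[3, 0, 0, 0, 0, 6, 0, 0, 2, 0, 0, 4, 0, 1, 0, 4, 3, 0]

slow=0 fast=0: a[fast]=0, fast++
slow=0 fast=1: a[fast]=3≠0 swap→a[0]=3, slow++,fast++
slow=1 fast=2: a[fast]=0, fast++
slow=1 fast=3: a[fast]=0, fast++
slow=1 fast=4: a[fast]=0, fast++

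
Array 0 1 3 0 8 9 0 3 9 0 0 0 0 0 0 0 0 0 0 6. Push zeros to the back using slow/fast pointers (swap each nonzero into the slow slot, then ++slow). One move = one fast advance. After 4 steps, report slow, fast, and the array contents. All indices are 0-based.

slow=2, fast=4, a=[1, 3, 0, 0, 8, 9, 0, 3, 9, 0, 0, 0, 0, 0, 0, 0, 0, 0, 0, 6]

(s=0,f=0) a[fast]=0 → fast++
(s=0,f=1) a[fast]=1≠0 swap→a[0]=1 → slow++,fast++
(s=1,f=2) a[fast]=3≠0 swap→a[1]=3 → slow++,fast++
(s=2,f=3) a[fast]=0 → fast++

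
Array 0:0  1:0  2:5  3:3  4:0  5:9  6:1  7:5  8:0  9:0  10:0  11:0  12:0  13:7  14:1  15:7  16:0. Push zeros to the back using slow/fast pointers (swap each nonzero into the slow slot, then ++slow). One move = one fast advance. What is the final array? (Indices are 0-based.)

[5, 3, 9, 1, 5, 7, 1, 7, 0, 0, 0, 0, 0, 0, 0, 0, 0]

slow=0 fast=0: a[fast]=0, fast++
slow=0 fast=1: a[fast]=0, fast++
slow=0 fast=2: a[fast]=5≠0 swap→a[0]=5, slow++,fast++
slow=1 fast=3: a[fast]=3≠0 swap→a[1]=3, slow++,fast++
slow=2 fast=4: a[fast]=0, fast++
slow=2 fast=5: a[fast]=9≠0 swap→a[2]=9, slow++,fast++
slow=3 fast=6: a[fast]=1≠0 swap→a[3]=1, slow++,fast++
slow=4 fast=7: a[fast]=5≠0 swap→a[4]=5, slow++,fast++
slow=5 fast=8: a[fast]=0, fast++
slow=5 fast=9: a[fast]=0, fast++
slow=5 fast=10: a[fast]=0, fast++
slow=5 fast=11: a[fast]=0, fast++
slow=5 fast=12: a[fast]=0, fast++
slow=5 fast=13: a[fast]=7≠0 swap→a[5]=7, slow++,fast++
slow=6 fast=14: a[fast]=1≠0 swap→a[6]=1, slow++,fast++
slow=7 fast=15: a[fast]=7≠0 swap→a[7]=7, slow++,fast++
slow=8 fast=16: a[fast]=0, fast++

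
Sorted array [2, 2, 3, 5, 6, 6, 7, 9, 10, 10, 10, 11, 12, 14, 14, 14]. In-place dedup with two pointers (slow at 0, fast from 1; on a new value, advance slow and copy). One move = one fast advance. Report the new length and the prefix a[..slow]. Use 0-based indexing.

length 10; prefix = [2, 3, 5, 6, 7, 9, 10, 11, 12, 14]

(s=0,f=1) a[fast]=2=a[slow] dup → fast++
(s=0,f=2) a[fast]=3≠a[slow]=2 write a[1]=3 → slow++,fast++
(s=1,f=3) a[fast]=5≠a[slow]=3 write a[2]=5 → slow++,fast++
(s=2,f=4) a[fast]=6≠a[slow]=5 write a[3]=6 → slow++,fast++
(s=3,f=5) a[fast]=6=a[slow] dup → fast++
(s=3,f=6) a[fast]=7≠a[slow]=6 write a[4]=7 → slow++,fast++
(s=4,f=7) a[fast]=9≠a[slow]=7 write a[5]=9 → slow++,fast++
(s=5,f=8) a[fast]=10≠a[slow]=9 write a[6]=10 → slow++,fast++
(s=6,f=9) a[fast]=10=a[slow] dup → fast++
(s=6,f=10) a[fast]=10=a[slow] dup → fast++
(s=6,f=11) a[fast]=11≠a[slow]=10 write a[7]=11 → slow++,fast++
(s=7,f=12) a[fast]=12≠a[slow]=11 write a[8]=12 → slow++,fast++
(s=8,f=13) a[fast]=14≠a[slow]=12 write a[9]=14 → slow++,fast++
(s=9,f=14) a[fast]=14=a[slow] dup → fast++
(s=9,f=15) a[fast]=14=a[slow] dup → fast++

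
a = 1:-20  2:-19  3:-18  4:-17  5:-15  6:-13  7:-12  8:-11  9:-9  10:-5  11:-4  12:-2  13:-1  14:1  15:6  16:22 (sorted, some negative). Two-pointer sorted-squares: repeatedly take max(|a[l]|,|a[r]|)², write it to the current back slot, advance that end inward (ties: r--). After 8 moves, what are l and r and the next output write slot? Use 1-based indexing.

l=8, r=15, next write slot=8

l=1 r=16: |-20|<=|22| out[16]=484, r--
l=1 r=15: |-20|>|6| out[15]=400, l++
l=2 r=15: |-19|>|6| out[14]=361, l++
l=3 r=15: |-18|>|6| out[13]=324, l++
l=4 r=15: |-17|>|6| out[12]=289, l++
l=5 r=15: |-15|>|6| out[11]=225, l++
l=6 r=15: |-13|>|6| out[10]=169, l++
l=7 r=15: |-12|>|6| out[9]=144, l++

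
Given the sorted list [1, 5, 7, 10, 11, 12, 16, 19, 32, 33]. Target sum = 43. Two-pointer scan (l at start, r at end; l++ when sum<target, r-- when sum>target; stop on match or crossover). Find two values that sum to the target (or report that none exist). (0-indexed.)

[0,9] 1+33=34 <43 → l++
[1,9] 5+33=38 <43 → l++
[2,9] 7+33=40 <43 → l++
[3,9] 10+33=43 → found

(10, 33)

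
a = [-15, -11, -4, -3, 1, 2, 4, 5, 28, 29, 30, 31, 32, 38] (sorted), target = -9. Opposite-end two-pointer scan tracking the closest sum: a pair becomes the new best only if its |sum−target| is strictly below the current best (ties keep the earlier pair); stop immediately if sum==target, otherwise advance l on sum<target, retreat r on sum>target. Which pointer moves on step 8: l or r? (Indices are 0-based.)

[0,13] -15+38=23 d=32 * → r--
[0,12] -15+32=17 d=26 * → r--
[0,11] -15+31=16 d=25 * → r--
[0,10] -15+30=15 d=24 * → r--
[0,9] -15+29=14 d=23 * → r--
[0,8] -15+28=13 d=22 * → r--
[0,7] -15+5=-10 d=1 * → l++
[1,7] -11+5=-6 d=3 → r--

r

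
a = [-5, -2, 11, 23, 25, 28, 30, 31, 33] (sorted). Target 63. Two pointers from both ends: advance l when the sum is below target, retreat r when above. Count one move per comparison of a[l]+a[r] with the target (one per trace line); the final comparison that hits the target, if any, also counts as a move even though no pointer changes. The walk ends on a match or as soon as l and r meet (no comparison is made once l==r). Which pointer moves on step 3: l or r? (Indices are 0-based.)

l

[0,8] -5+33=28 <63 → l++
[1,8] -2+33=31 <63 → l++
[2,8] 11+33=44 <63 → l++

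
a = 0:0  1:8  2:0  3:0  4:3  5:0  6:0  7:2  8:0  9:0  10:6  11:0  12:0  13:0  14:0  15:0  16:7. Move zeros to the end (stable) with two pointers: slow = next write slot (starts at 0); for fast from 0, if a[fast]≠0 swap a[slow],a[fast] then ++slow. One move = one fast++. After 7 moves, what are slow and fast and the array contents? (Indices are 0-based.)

(s=0,f=0) a[fast]=0 → fast++
(s=0,f=1) a[fast]=8≠0 swap→a[0]=8 → slow++,fast++
(s=1,f=2) a[fast]=0 → fast++
(s=1,f=3) a[fast]=0 → fast++
(s=1,f=4) a[fast]=3≠0 swap→a[1]=3 → slow++,fast++
(s=2,f=5) a[fast]=0 → fast++
(s=2,f=6) a[fast]=0 → fast++

slow=2, fast=7, a=[8, 3, 0, 0, 0, 0, 0, 2, 0, 0, 6, 0, 0, 0, 0, 0, 7]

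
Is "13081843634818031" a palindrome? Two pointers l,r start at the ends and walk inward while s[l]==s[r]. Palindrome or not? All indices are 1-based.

l=1 r=17: '1'=='1', l++,r--
l=2 r=16: '3'=='3', l++,r--
l=3 r=15: '0'=='0', l++,r--
l=4 r=14: '8'=='8', l++,r--
l=5 r=13: '1'=='1', l++,r--
l=6 r=12: '8'=='8', l++,r--
l=7 r=11: '4'=='4', l++,r--
l=8 r=10: '3'=='3', l++,r--

palindrome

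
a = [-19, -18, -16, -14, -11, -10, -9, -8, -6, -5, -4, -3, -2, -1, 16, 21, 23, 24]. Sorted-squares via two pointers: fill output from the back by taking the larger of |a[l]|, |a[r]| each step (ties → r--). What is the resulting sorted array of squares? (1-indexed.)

l=1 r=18: |-19|<=|24| out[18]=576, r--
l=1 r=17: |-19|<=|23| out[17]=529, r--
l=1 r=16: |-19|<=|21| out[16]=441, r--
l=1 r=15: |-19|>|16| out[15]=361, l++
l=2 r=15: |-18|>|16| out[14]=324, l++
l=3 r=15: |-16|<=|16| out[13]=256, r--
l=3 r=14: |-16|>|-1| out[12]=256, l++
l=4 r=14: |-14|>|-1| out[11]=196, l++
l=5 r=14: |-11|>|-1| out[10]=121, l++
l=6 r=14: |-10|>|-1| out[9]=100, l++
l=7 r=14: |-9|>|-1| out[8]=81, l++
l=8 r=14: |-8|>|-1| out[7]=64, l++
l=9 r=14: |-6|>|-1| out[6]=36, l++
l=10 r=14: |-5|>|-1| out[5]=25, l++
l=11 r=14: |-4|>|-1| out[4]=16, l++
l=12 r=14: |-3|>|-1| out[3]=9, l++
l=13 r=14: |-2|>|-1| out[2]=4, l++
l=14 r=14: |-1|<=|-1| out[1]=1, r--

[1, 4, 9, 16, 25, 36, 64, 81, 100, 121, 196, 256, 256, 324, 361, 441, 529, 576]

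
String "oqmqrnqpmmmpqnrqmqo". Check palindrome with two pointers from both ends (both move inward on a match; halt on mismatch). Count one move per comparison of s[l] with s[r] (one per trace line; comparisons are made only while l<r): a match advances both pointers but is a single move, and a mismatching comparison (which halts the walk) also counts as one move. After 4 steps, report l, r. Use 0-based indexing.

l=4, r=14

[0,18] 'o'=='o' → l++,r--
[1,17] 'q'=='q' → l++,r--
[2,16] 'm'=='m' → l++,r--
[3,15] 'q'=='q' → l++,r--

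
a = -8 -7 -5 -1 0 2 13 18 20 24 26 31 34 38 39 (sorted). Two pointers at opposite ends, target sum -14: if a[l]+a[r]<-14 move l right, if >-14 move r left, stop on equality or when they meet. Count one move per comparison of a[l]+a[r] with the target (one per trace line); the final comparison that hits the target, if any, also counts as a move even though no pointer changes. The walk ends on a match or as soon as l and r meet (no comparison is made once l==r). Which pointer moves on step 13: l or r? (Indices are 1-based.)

r

[1,15] -8+39=31 >-14 → r--
[1,14] -8+38=30 >-14 → r--
[1,13] -8+34=26 >-14 → r--
[1,12] -8+31=23 >-14 → r--
[1,11] -8+26=18 >-14 → r--
[1,10] -8+24=16 >-14 → r--
[1,9] -8+20=12 >-14 → r--
[1,8] -8+18=10 >-14 → r--
[1,7] -8+13=5 >-14 → r--
[1,6] -8+2=-6 >-14 → r--
[1,5] -8+0=-8 >-14 → r--
[1,4] -8+-1=-9 >-14 → r--
[1,3] -8+-5=-13 >-14 → r--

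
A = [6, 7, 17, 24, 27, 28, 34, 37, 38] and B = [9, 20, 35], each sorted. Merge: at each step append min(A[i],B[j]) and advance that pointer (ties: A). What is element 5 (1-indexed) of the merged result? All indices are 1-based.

i=1 j=1: A[i]=6<=B[j]=9 take 6, i++
i=2 j=1: A[i]=7<=B[j]=9 take 7, i++
i=3 j=1: A[i]=17>B[j]=9 take 9, j++
i=3 j=2: A[i]=17<=B[j]=20 take 17, i++
i=4 j=2: A[i]=24>B[j]=20 take 20, j++
i=4 j=3: A[i]=24<=B[j]=35 take 24, i++
i=5 j=3: A[i]=27<=B[j]=35 take 27, i++
i=6 j=3: A[i]=28<=B[j]=35 take 28, i++
i=7 j=3: A[i]=34<=B[j]=35 take 34, i++
i=8 j=3: A[i]=37>B[j]=35 take 35, j++
i=8 j=4: B done, take A[i]=37, i++
i=9 j=4: B done, take A[i]=38, i++

merged[5] = 20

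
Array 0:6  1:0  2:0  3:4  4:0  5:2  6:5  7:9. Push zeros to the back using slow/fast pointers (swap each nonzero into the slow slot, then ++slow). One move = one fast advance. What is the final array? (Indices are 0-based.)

[6, 4, 2, 5, 9, 0, 0, 0]

slow=0 fast=0: a[fast]=6≠0 swap→a[0]=6, slow++,fast++
slow=1 fast=1: a[fast]=0, fast++
slow=1 fast=2: a[fast]=0, fast++
slow=1 fast=3: a[fast]=4≠0 swap→a[1]=4, slow++,fast++
slow=2 fast=4: a[fast]=0, fast++
slow=2 fast=5: a[fast]=2≠0 swap→a[2]=2, slow++,fast++
slow=3 fast=6: a[fast]=5≠0 swap→a[3]=5, slow++,fast++
slow=4 fast=7: a[fast]=9≠0 swap→a[4]=9, slow++,fast++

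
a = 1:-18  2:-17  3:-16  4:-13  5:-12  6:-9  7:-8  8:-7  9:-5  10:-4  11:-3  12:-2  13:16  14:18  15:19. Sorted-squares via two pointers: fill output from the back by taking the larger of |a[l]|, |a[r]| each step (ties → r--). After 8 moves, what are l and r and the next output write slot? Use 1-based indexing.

l=6, r=12, next write slot=7

l=1 r=15: |-18|<=|19| out[15]=361, r--
l=1 r=14: |-18|<=|18| out[14]=324, r--
l=1 r=13: |-18|>|16| out[13]=324, l++
l=2 r=13: |-17|>|16| out[12]=289, l++
l=3 r=13: |-16|<=|16| out[11]=256, r--
l=3 r=12: |-16|>|-2| out[10]=256, l++
l=4 r=12: |-13|>|-2| out[9]=169, l++
l=5 r=12: |-12|>|-2| out[8]=144, l++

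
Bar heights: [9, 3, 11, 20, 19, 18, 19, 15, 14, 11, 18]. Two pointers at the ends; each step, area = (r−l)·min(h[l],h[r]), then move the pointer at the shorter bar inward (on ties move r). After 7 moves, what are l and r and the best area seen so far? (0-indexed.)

[0,10] min(9,18)*10=90 best=90 * → l++
[1,10] min(3,18)*9=27 best=90 → l++
[2,10] min(11,18)*8=88 best=90 → l++
[3,10] min(20,18)*7=126 best=126 * → r--
[3,9] min(20,11)*6=66 best=126 → r--
[3,8] min(20,14)*5=70 best=126 → r--
[3,7] min(20,15)*4=60 best=126 → r--

l=3, r=6, best area=126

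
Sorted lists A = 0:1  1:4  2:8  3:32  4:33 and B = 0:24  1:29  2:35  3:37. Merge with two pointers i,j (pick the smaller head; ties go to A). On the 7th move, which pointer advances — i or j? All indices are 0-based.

i=0 j=0: A[i]=1<=B[j]=24 take 1, i++
i=1 j=0: A[i]=4<=B[j]=24 take 4, i++
i=2 j=0: A[i]=8<=B[j]=24 take 8, i++
i=3 j=0: A[i]=32>B[j]=24 take 24, j++
i=3 j=1: A[i]=32>B[j]=29 take 29, j++
i=3 j=2: A[i]=32<=B[j]=35 take 32, i++
i=4 j=2: A[i]=33<=B[j]=35 take 33, i++

i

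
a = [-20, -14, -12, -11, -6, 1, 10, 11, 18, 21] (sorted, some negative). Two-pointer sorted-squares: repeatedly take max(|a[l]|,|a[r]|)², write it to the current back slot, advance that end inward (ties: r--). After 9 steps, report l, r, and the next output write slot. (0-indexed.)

l=0 r=9: |-20|<=|21| out[9]=441, r--
l=0 r=8: |-20|>|18| out[8]=400, l++
l=1 r=8: |-14|<=|18| out[7]=324, r--
l=1 r=7: |-14|>|11| out[6]=196, l++
l=2 r=7: |-12|>|11| out[5]=144, l++
l=3 r=7: |-11|<=|11| out[4]=121, r--
l=3 r=6: |-11|>|10| out[3]=121, l++
l=4 r=6: |-6|<=|10| out[2]=100, r--
l=4 r=5: |-6|>|1| out[1]=36, l++

l=5, r=5, next write slot=0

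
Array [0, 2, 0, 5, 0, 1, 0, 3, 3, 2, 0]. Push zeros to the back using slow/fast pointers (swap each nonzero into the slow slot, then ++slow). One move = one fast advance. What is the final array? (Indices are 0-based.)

slow=0 fast=0: a[fast]=0, fast++
slow=0 fast=1: a[fast]=2≠0 swap→a[0]=2, slow++,fast++
slow=1 fast=2: a[fast]=0, fast++
slow=1 fast=3: a[fast]=5≠0 swap→a[1]=5, slow++,fast++
slow=2 fast=4: a[fast]=0, fast++
slow=2 fast=5: a[fast]=1≠0 swap→a[2]=1, slow++,fast++
slow=3 fast=6: a[fast]=0, fast++
slow=3 fast=7: a[fast]=3≠0 swap→a[3]=3, slow++,fast++
slow=4 fast=8: a[fast]=3≠0 swap→a[4]=3, slow++,fast++
slow=5 fast=9: a[fast]=2≠0 swap→a[5]=2, slow++,fast++
slow=6 fast=10: a[fast]=0, fast++

[2, 5, 1, 3, 3, 2, 0, 0, 0, 0, 0]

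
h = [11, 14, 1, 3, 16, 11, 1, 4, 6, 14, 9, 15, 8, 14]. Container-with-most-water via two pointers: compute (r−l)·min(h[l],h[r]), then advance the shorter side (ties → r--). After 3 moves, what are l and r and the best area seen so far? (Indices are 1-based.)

l=2, r=12, best area=168

l=1 r=14: min(11,14)*13=143 best=143 *, l++
l=2 r=14: min(14,14)*12=168 best=168 *, r--
l=2 r=13: min(14,8)*11=88 best=168, r--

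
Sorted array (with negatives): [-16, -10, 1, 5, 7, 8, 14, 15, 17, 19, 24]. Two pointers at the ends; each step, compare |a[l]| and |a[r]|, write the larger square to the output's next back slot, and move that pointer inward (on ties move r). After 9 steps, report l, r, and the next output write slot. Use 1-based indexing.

l=1 r=11: |-16|<=|24| out[11]=576, r--
l=1 r=10: |-16|<=|19| out[10]=361, r--
l=1 r=9: |-16|<=|17| out[9]=289, r--
l=1 r=8: |-16|>|15| out[8]=256, l++
l=2 r=8: |-10|<=|15| out[7]=225, r--
l=2 r=7: |-10|<=|14| out[6]=196, r--
l=2 r=6: |-10|>|8| out[5]=100, l++
l=3 r=6: |1|<=|8| out[4]=64, r--
l=3 r=5: |1|<=|7| out[3]=49, r--

l=3, r=4, next write slot=2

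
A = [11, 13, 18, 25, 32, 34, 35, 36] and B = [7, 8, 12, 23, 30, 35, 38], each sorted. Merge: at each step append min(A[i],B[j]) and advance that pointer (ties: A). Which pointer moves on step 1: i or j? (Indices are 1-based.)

[i=1,j=1] A[i]=11>B[j]=7 take 7 → j++

j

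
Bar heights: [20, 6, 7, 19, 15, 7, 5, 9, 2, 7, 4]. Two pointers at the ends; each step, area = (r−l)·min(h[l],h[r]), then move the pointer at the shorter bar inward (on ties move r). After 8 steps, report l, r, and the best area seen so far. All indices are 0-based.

[0,10] min(20,4)*10=40 best=40 * → r--
[0,9] min(20,7)*9=63 best=63 * → r--
[0,8] min(20,2)*8=16 best=63 → r--
[0,7] min(20,9)*7=63 best=63 → r--
[0,6] min(20,5)*6=30 best=63 → r--
[0,5] min(20,7)*5=35 best=63 → r--
[0,4] min(20,15)*4=60 best=63 → r--
[0,3] min(20,19)*3=57 best=63 → r--

l=0, r=2, best area=63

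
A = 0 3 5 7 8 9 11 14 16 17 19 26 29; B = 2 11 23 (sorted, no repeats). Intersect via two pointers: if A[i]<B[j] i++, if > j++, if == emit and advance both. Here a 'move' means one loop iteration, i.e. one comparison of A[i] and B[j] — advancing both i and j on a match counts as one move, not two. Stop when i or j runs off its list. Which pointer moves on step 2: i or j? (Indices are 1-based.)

i=1 j=1: 0<2, i++
i=2 j=1: 3>2, j++

j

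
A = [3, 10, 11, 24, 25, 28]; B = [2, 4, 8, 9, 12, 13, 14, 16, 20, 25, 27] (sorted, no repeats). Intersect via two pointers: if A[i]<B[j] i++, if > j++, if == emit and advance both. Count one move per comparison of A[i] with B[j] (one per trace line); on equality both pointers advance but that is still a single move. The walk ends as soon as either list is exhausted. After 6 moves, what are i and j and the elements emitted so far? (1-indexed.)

i=3, j=5, emitted=[]

i=1 j=1: 3>2, j++
i=1 j=2: 3<4, i++
i=2 j=2: 10>4, j++
i=2 j=3: 10>8, j++
i=2 j=4: 10>9, j++
i=2 j=5: 10<12, i++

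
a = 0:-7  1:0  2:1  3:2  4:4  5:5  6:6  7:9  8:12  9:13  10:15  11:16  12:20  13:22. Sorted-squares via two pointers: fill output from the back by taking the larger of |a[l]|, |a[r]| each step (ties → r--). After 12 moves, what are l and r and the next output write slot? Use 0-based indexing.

[0,13] |-7|<=|22| out[13]=484 → r--
[0,12] |-7|<=|20| out[12]=400 → r--
[0,11] |-7|<=|16| out[11]=256 → r--
[0,10] |-7|<=|15| out[10]=225 → r--
[0,9] |-7|<=|13| out[9]=169 → r--
[0,8] |-7|<=|12| out[8]=144 → r--
[0,7] |-7|<=|9| out[7]=81 → r--
[0,6] |-7|>|6| out[6]=49 → l++
[1,6] |0|<=|6| out[5]=36 → r--
[1,5] |0|<=|5| out[4]=25 → r--
[1,4] |0|<=|4| out[3]=16 → r--
[1,3] |0|<=|2| out[2]=4 → r--

l=1, r=2, next write slot=1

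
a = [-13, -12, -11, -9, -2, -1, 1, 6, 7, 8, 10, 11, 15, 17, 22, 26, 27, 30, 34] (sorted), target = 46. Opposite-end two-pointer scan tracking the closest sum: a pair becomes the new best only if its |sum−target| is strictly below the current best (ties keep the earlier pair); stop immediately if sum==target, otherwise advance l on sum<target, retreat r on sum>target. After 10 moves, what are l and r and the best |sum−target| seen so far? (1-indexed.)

l=11, r=19, best |Δ|=4

l=1 r=19: -13+34=21 d=25 *, l++
l=2 r=19: -12+34=22 d=24 *, l++
l=3 r=19: -11+34=23 d=23 *, l++
l=4 r=19: -9+34=25 d=21 *, l++
l=5 r=19: -2+34=32 d=14 *, l++
l=6 r=19: -1+34=33 d=13 *, l++
l=7 r=19: 1+34=35 d=11 *, l++
l=8 r=19: 6+34=40 d=6 *, l++
l=9 r=19: 7+34=41 d=5 *, l++
l=10 r=19: 8+34=42 d=4 *, l++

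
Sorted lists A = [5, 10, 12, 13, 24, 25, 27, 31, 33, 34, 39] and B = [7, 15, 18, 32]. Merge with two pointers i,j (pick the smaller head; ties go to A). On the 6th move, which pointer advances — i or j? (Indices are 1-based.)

j

[i=1,j=1] A[i]=5<=B[j]=7 take 5 → i++
[i=2,j=1] A[i]=10>B[j]=7 take 7 → j++
[i=2,j=2] A[i]=10<=B[j]=15 take 10 → i++
[i=3,j=2] A[i]=12<=B[j]=15 take 12 → i++
[i=4,j=2] A[i]=13<=B[j]=15 take 13 → i++
[i=5,j=2] A[i]=24>B[j]=15 take 15 → j++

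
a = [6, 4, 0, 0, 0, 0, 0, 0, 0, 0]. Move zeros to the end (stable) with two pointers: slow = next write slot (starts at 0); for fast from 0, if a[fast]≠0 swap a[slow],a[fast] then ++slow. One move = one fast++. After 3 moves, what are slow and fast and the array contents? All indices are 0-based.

(s=0,f=0) a[fast]=6≠0 swap→a[0]=6 → slow++,fast++
(s=1,f=1) a[fast]=4≠0 swap→a[1]=4 → slow++,fast++
(s=2,f=2) a[fast]=0 → fast++

slow=2, fast=3, a=[6, 4, 0, 0, 0, 0, 0, 0, 0, 0]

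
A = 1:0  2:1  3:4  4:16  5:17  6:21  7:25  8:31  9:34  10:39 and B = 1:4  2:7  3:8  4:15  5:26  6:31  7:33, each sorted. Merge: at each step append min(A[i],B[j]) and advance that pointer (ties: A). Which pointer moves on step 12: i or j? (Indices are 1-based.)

[i=1,j=1] A[i]=0<=B[j]=4 take 0 → i++
[i=2,j=1] A[i]=1<=B[j]=4 take 1 → i++
[i=3,j=1] A[i]=4<=B[j]=4 take 4 → i++
[i=4,j=1] A[i]=16>B[j]=4 take 4 → j++
[i=4,j=2] A[i]=16>B[j]=7 take 7 → j++
[i=4,j=3] A[i]=16>B[j]=8 take 8 → j++
[i=4,j=4] A[i]=16>B[j]=15 take 15 → j++
[i=4,j=5] A[i]=16<=B[j]=26 take 16 → i++
[i=5,j=5] A[i]=17<=B[j]=26 take 17 → i++
[i=6,j=5] A[i]=21<=B[j]=26 take 21 → i++
[i=7,j=5] A[i]=25<=B[j]=26 take 25 → i++
[i=8,j=5] A[i]=31>B[j]=26 take 26 → j++

j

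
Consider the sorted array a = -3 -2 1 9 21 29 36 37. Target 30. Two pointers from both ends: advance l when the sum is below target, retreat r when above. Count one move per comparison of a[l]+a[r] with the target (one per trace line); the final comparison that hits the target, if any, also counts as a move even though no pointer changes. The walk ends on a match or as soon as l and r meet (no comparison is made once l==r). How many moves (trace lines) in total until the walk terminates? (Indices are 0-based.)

5 moves

l=0 r=7: -3+37=34 >30, r--
l=0 r=6: -3+36=33 >30, r--
l=0 r=5: -3+29=26 <30, l++
l=1 r=5: -2+29=27 <30, l++
l=2 r=5: 1+29=30, found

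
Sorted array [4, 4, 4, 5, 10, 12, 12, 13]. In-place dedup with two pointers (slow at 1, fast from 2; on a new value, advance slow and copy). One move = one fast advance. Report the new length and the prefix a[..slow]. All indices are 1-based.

(s=1,f=2) a[fast]=4=a[slow] dup → fast++
(s=1,f=3) a[fast]=4=a[slow] dup → fast++
(s=1,f=4) a[fast]=5≠a[slow]=4 write a[2]=5 → slow++,fast++
(s=2,f=5) a[fast]=10≠a[slow]=5 write a[3]=10 → slow++,fast++
(s=3,f=6) a[fast]=12≠a[slow]=10 write a[4]=12 → slow++,fast++
(s=4,f=7) a[fast]=12=a[slow] dup → fast++
(s=4,f=8) a[fast]=13≠a[slow]=12 write a[5]=13 → slow++,fast++

length 5; prefix = [4, 5, 10, 12, 13]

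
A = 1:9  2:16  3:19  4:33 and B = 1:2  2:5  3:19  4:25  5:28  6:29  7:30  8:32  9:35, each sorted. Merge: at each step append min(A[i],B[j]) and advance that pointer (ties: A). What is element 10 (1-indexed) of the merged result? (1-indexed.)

merged[10] = 30

i=1 j=1: A[i]=9>B[j]=2 take 2, j++
i=1 j=2: A[i]=9>B[j]=5 take 5, j++
i=1 j=3: A[i]=9<=B[j]=19 take 9, i++
i=2 j=3: A[i]=16<=B[j]=19 take 16, i++
i=3 j=3: A[i]=19<=B[j]=19 take 19, i++
i=4 j=3: A[i]=33>B[j]=19 take 19, j++
i=4 j=4: A[i]=33>B[j]=25 take 25, j++
i=4 j=5: A[i]=33>B[j]=28 take 28, j++
i=4 j=6: A[i]=33>B[j]=29 take 29, j++
i=4 j=7: A[i]=33>B[j]=30 take 30, j++
i=4 j=8: A[i]=33>B[j]=32 take 32, j++
i=4 j=9: A[i]=33<=B[j]=35 take 33, i++
i=5 j=9: A done, take B[j]=35, j++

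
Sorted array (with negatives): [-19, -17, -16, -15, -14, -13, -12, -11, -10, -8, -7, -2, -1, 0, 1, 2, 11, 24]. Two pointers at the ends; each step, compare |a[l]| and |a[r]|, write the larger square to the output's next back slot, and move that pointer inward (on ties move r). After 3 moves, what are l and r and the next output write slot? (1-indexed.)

l=3, r=17, next write slot=15

l=1 r=18: |-19|<=|24| out[18]=576, r--
l=1 r=17: |-19|>|11| out[17]=361, l++
l=2 r=17: |-17|>|11| out[16]=289, l++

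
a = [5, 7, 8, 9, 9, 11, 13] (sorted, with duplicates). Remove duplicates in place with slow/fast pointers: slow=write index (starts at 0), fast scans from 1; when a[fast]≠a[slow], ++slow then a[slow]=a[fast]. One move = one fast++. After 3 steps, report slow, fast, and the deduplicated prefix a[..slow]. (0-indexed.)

slow=3, fast=4, prefix=[5, 7, 8, 9]

(s=0,f=1) a[fast]=7≠a[slow]=5 write a[1]=7 → slow++,fast++
(s=1,f=2) a[fast]=8≠a[slow]=7 write a[2]=8 → slow++,fast++
(s=2,f=3) a[fast]=9≠a[slow]=8 write a[3]=9 → slow++,fast++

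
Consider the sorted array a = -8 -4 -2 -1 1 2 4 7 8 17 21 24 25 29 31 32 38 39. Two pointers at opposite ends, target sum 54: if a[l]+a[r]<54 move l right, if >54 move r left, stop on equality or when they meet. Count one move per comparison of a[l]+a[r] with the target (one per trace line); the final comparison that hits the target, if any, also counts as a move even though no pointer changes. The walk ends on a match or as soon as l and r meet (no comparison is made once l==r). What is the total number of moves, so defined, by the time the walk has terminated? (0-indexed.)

17 moves

[0,17] -8+39=31 <54 → l++
[1,17] -4+39=35 <54 → l++
[2,17] -2+39=37 <54 → l++
[3,17] -1+39=38 <54 → l++
[4,17] 1+39=40 <54 → l++
[5,17] 2+39=41 <54 → l++
[6,17] 4+39=43 <54 → l++
[7,17] 7+39=46 <54 → l++
[8,17] 8+39=47 <54 → l++
[9,17] 17+39=56 >54 → r--
[9,16] 17+38=55 >54 → r--
[9,15] 17+32=49 <54 → l++
[10,15] 21+32=53 <54 → l++
[11,15] 24+32=56 >54 → r--
[11,14] 24+31=55 >54 → r--
[11,13] 24+29=53 <54 → l++
[12,13] 25+29=54 → found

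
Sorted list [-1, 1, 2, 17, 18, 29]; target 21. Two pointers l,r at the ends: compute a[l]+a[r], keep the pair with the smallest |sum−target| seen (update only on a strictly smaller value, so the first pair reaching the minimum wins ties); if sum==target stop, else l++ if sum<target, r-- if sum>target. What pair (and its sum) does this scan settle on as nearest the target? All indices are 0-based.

l=0 r=5: -1+29=28 d=7 *, r--
l=0 r=4: -1+18=17 d=4 *, l++
l=1 r=4: 1+18=19 d=2 *, l++
l=2 r=4: 2+18=20 d=1 *, l++
l=3 r=4: 17+18=35 d=14, r--

pair (2, 18) with sum 20 (|Δ|=1)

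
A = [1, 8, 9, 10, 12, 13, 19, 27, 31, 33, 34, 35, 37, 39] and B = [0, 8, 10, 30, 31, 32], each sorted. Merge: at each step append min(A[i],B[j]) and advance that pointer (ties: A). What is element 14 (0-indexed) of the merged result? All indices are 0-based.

merged[14] = 32

i=0 j=0: A[i]=1>B[j]=0 take 0, j++
i=0 j=1: A[i]=1<=B[j]=8 take 1, i++
i=1 j=1: A[i]=8<=B[j]=8 take 8, i++
i=2 j=1: A[i]=9>B[j]=8 take 8, j++
i=2 j=2: A[i]=9<=B[j]=10 take 9, i++
i=3 j=2: A[i]=10<=B[j]=10 take 10, i++
i=4 j=2: A[i]=12>B[j]=10 take 10, j++
i=4 j=3: A[i]=12<=B[j]=30 take 12, i++
i=5 j=3: A[i]=13<=B[j]=30 take 13, i++
i=6 j=3: A[i]=19<=B[j]=30 take 19, i++
i=7 j=3: A[i]=27<=B[j]=30 take 27, i++
i=8 j=3: A[i]=31>B[j]=30 take 30, j++
i=8 j=4: A[i]=31<=B[j]=31 take 31, i++
i=9 j=4: A[i]=33>B[j]=31 take 31, j++
i=9 j=5: A[i]=33>B[j]=32 take 32, j++
i=9 j=6: B done, take A[i]=33, i++
i=10 j=6: B done, take A[i]=34, i++
i=11 j=6: B done, take A[i]=35, i++
i=12 j=6: B done, take A[i]=37, i++
i=13 j=6: B done, take A[i]=39, i++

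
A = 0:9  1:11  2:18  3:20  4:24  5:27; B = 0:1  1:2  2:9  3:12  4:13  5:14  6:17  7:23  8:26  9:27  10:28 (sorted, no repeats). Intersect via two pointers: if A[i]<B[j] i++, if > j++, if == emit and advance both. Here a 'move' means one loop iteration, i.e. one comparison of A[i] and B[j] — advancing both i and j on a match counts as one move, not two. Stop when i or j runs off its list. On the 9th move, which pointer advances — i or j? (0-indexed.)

i

[i=0,j=0] 9>1 → j++
[i=0,j=1] 9>2 → j++
[i=0,j=2] 9==9 emit → i++,j++
[i=1,j=3] 11<12 → i++
[i=2,j=3] 18>12 → j++
[i=2,j=4] 18>13 → j++
[i=2,j=5] 18>14 → j++
[i=2,j=6] 18>17 → j++
[i=2,j=7] 18<23 → i++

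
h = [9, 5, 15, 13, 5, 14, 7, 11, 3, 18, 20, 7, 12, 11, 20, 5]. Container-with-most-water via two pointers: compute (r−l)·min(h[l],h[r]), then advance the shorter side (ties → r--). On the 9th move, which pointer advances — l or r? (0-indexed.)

l

l=0 r=15: min(9,5)*15=75 best=75 *, r--
l=0 r=14: min(9,20)*14=126 best=126 *, l++
l=1 r=14: min(5,20)*13=65 best=126, l++
l=2 r=14: min(15,20)*12=180 best=180 *, l++
l=3 r=14: min(13,20)*11=143 best=180, l++
l=4 r=14: min(5,20)*10=50 best=180, l++
l=5 r=14: min(14,20)*9=126 best=180, l++
l=6 r=14: min(7,20)*8=56 best=180, l++
l=7 r=14: min(11,20)*7=77 best=180, l++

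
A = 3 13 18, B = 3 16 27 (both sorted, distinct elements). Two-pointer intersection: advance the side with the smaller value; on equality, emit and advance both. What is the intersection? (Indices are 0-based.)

intersection = [3]

[i=0,j=0] 3==3 emit → i++,j++
[i=1,j=1] 13<16 → i++
[i=2,j=1] 18>16 → j++
[i=2,j=2] 18<27 → i++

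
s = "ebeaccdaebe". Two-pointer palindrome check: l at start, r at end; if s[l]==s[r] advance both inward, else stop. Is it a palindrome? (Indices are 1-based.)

[1,11] 'e'=='e' → l++,r--
[2,10] 'b'=='b' → l++,r--
[3,9] 'e'=='e' → l++,r--
[4,8] 'a'=='a' → l++,r--
[5,7] 'c'!='d' → stop

not a palindrome (mismatch at 5,7)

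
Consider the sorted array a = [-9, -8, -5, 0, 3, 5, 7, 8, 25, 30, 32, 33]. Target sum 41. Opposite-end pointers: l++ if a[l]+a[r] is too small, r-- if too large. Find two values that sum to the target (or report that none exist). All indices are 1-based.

[1,12] -9+33=24 <41 → l++
[2,12] -8+33=25 <41 → l++
[3,12] -5+33=28 <41 → l++
[4,12] 0+33=33 <41 → l++
[5,12] 3+33=36 <41 → l++
[6,12] 5+33=38 <41 → l++
[7,12] 7+33=40 <41 → l++
[8,12] 8+33=41 → found

(8, 33)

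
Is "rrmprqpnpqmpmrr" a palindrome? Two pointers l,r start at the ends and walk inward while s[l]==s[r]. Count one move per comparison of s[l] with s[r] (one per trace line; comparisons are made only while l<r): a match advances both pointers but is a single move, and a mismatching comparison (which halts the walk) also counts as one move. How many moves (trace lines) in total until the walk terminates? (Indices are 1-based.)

l=1 r=15: 'r'=='r', l++,r--
l=2 r=14: 'r'=='r', l++,r--
l=3 r=13: 'm'=='m', l++,r--
l=4 r=12: 'p'=='p', l++,r--
l=5 r=11: 'r'!='m', stop

5 moves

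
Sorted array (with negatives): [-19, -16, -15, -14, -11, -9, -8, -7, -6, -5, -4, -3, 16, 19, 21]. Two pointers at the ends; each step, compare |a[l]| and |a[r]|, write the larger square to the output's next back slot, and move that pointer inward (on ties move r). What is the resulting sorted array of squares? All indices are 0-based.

[0,14] |-19|<=|21| out[14]=441 → r--
[0,13] |-19|<=|19| out[13]=361 → r--
[0,12] |-19|>|16| out[12]=361 → l++
[1,12] |-16|<=|16| out[11]=256 → r--
[1,11] |-16|>|-3| out[10]=256 → l++
[2,11] |-15|>|-3| out[9]=225 → l++
[3,11] |-14|>|-3| out[8]=196 → l++
[4,11] |-11|>|-3| out[7]=121 → l++
[5,11] |-9|>|-3| out[6]=81 → l++
[6,11] |-8|>|-3| out[5]=64 → l++
[7,11] |-7|>|-3| out[4]=49 → l++
[8,11] |-6|>|-3| out[3]=36 → l++
[9,11] |-5|>|-3| out[2]=25 → l++
[10,11] |-4|>|-3| out[1]=16 → l++
[11,11] |-3|<=|-3| out[0]=9 → r--

[9, 16, 25, 36, 49, 64, 81, 121, 196, 225, 256, 256, 361, 361, 441]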